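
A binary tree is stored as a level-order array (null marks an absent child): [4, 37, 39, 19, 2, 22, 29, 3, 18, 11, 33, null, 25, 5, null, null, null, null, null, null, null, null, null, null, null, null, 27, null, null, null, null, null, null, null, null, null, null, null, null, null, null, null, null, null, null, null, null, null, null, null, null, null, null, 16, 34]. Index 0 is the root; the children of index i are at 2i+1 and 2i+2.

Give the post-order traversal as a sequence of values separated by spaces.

3 18 19 11 33 2 37 16 34 27 25 22 5 29 39 4

Post-order visits the left subtree, then the right subtree, then the node.
At 4: go left to 37.
  At 37: go left to 19.
    At 19: go left to 3.
      3 is a leaf — visit 3.
    At 19: go right to 18.
      18 is a leaf — visit 18.
    Visit 19.
  At 37: go right to 2.
    At 2: go left to 11.
      11 is a leaf — visit 11.
    At 2: go right to 33.
      33 is a leaf — visit 33.
    Visit 2.
  Visit 37.
At 4: go right to 39.
  At 39: go left to 22.
    At 22: no left child.
    At 22: go right to 25.
      At 25: no left child.
      At 25: go right to 27.
        At 27: go left to 16.
          16 is a leaf — visit 16.
        At 27: go right to 34.
          34 is a leaf — visit 34.
        Visit 27.
      Visit 25.
    Visit 22.
  At 39: go right to 29.
    At 29: go left to 5.
      5 is a leaf — visit 5.
    At 29: no right child.
    Visit 29.
  Visit 39.
Visit 4.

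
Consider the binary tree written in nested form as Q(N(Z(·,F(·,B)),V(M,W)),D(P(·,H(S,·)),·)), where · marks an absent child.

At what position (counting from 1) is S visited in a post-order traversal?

8

Post-order visits the left subtree, then the right subtree, then the node.
At Q: go left to N.
  At N: go left to Z.
    At Z: no left child.
    At Z: go right to F.
      At F: no left child.
      At F: go right to B.
        B is a leaf — visit B.
      Visit F.
    Visit Z.
  At N: go right to V.
    At V: go left to M.
      M is a leaf — visit M.
    At V: go right to W.
      W is a leaf — visit W.
    Visit V.
  Visit N.
At Q: go right to D.
  At D: go left to P.
    At P: no left child.
    At P: go right to H.
      At H: go left to S.
        S is a leaf — visit S.
      At H: no right child.
      Visit H.
    Visit P.
  At D: no right child.
  Visit D.
Visit Q.
Full post-order sequence: B, F, Z, M, W, V, N, S, H, P, D, Q.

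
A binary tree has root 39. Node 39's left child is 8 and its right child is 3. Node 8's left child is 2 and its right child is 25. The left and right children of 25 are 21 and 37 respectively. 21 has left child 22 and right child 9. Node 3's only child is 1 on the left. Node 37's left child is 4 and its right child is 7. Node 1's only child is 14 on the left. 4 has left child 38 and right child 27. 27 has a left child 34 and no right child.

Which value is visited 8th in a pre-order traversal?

37

Pre-order visits the node, then its left subtree, then its right subtree.
Visit 39.
At 39: go left to 8.
  Visit 8.
  At 8: go left to 2.
    2 is a leaf — visit 2.
  At 8: go right to 25.
    Visit 25.
    At 25: go left to 21.
      Visit 21.
      At 21: go left to 22.
        22 is a leaf — visit 22.
      At 21: go right to 9.
        9 is a leaf — visit 9.
    At 25: go right to 37.
      Visit 37.
      At 37: go left to 4.
        Visit 4.
        At 4: go left to 38.
          38 is a leaf — visit 38.
        At 4: go right to 27.
          Visit 27.
          At 27: go left to 34.
            34 is a leaf — visit 34.
          At 27: no right child.
      At 37: go right to 7.
        7 is a leaf — visit 7.
At 39: go right to 3.
  Visit 3.
  At 3: go left to 1.
    Visit 1.
    At 1: go left to 14.
      14 is a leaf — visit 14.
    At 1: no right child.
  At 3: no right child.
Full pre-order sequence: 39, 8, 2, 25, 21, 22, 9, 37, 4, 38, 27, 34, 7, 3, 1, 14.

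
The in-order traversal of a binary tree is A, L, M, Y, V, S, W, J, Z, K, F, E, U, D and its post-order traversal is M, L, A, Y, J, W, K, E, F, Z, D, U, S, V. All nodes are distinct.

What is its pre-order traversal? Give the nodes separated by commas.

The last element of post-order is the root; it splits in-order into left and right subtrees.
Root V: left subtree has 4 nodes {A, L, M, Y}, right has 9 {S, W, J, Z, K, F, E, U, D}.
  Root Y: left subtree has 3 nodes {A, L, M}, right has 0 { }.
    Root A: left subtree has 0 nodes { }, right has 2 {L, M}.
      Root L: left subtree has 0 nodes { }, right has 1 {M}.
  Root S: left subtree has 0 nodes { }, right has 8 {W, J, Z, K, F, E, U, D}.
    Root U: left subtree has 6 nodes {W, J, Z, K, F, E}, right has 1 {D}.
      Root Z: left subtree has 2 nodes {W, J}, right has 3 {K, F, E}.
        Root W: left subtree has 0 nodes { }, right has 1 {J}.
        Root F: left subtree has 1 node {K}, right has 1 {E}.

V, Y, A, L, M, S, U, Z, W, J, F, K, E, D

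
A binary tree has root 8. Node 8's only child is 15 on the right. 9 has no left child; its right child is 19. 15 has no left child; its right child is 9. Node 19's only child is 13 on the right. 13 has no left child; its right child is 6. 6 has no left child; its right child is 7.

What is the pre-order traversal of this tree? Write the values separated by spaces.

8 15 9 19 13 6 7

Pre-order visits the node, then its left subtree, then its right subtree.
Visit 8.
At 8: no left child.
At 8: go right to 15.
  Visit 15.
  At 15: no left child.
  At 15: go right to 9.
    Visit 9.
    At 9: no left child.
    At 9: go right to 19.
      Visit 19.
      At 19: no left child.
      At 19: go right to 13.
        Visit 13.
        At 13: no left child.
        At 13: go right to 6.
          Visit 6.
          At 6: no left child.
          At 6: go right to 7.
            7 is a leaf — visit 7.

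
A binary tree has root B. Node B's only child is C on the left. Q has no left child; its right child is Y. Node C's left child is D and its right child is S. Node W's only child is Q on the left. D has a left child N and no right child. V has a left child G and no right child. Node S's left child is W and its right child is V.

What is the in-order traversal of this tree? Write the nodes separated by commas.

N, D, C, Q, Y, W, S, G, V, B

In-order visits the left subtree, then the node, then the right subtree.
At B: go left to C.
  At C: go left to D.
    At D: go left to N.
      N is a leaf — visit N.
    Visit D.
    At D: no right child.
  Visit C.
  At C: go right to S.
    At S: go left to W.
      At W: go left to Q.
        At Q: no left child.
        Visit Q.
        At Q: go right to Y.
          Y is a leaf — visit Y.
      Visit W.
      At W: no right child.
    Visit S.
    At S: go right to V.
      At V: go left to G.
        G is a leaf — visit G.
      Visit V.
      At V: no right child.
Visit B.
At B: no right child.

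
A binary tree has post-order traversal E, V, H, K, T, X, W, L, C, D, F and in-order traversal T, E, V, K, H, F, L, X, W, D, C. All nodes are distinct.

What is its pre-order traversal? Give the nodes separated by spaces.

F T K V E H D L W X C

The last element of post-order is the root; it splits in-order into left and right subtrees.
Root F: left subtree has 5 nodes {T, E, V, K, H}, right has 5 {L, X, W, D, C}.
  Root T: left subtree has 0 nodes { }, right has 4 {E, V, K, H}.
    Root K: left subtree has 2 nodes {E, V}, right has 1 {H}.
      Root V: left subtree has 1 node {E}, right has 0 { }.
  Root D: left subtree has 3 nodes {L, X, W}, right has 1 {C}.
    Root L: left subtree has 0 nodes { }, right has 2 {X, W}.
      Root W: left subtree has 1 node {X}, right has 0 { }.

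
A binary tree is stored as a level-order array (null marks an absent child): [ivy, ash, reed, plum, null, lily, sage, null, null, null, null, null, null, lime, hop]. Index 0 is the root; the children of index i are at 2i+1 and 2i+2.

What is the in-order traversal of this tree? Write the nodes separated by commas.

In-order visits the left subtree, then the node, then the right subtree.
At ivy: go left to ash.
  At ash: go left to plum.
    plum is a leaf — visit plum.
  Visit ash.
  At ash: no right child.
Visit ivy.
At ivy: go right to reed.
  At reed: go left to lily.
    lily is a leaf — visit lily.
  Visit reed.
  At reed: go right to sage.
    At sage: go left to lime.
      lime is a leaf — visit lime.
    Visit sage.
    At sage: go right to hop.
      hop is a leaf — visit hop.

plum, ash, ivy, lily, reed, lime, sage, hop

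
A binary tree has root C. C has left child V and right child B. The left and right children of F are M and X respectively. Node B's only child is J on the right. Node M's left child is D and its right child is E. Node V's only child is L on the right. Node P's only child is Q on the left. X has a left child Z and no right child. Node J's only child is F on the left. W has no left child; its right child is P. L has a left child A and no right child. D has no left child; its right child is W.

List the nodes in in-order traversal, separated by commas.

In-order visits the left subtree, then the node, then the right subtree.
At C: go left to V.
  At V: no left child.
  Visit V.
  At V: go right to L.
    At L: go left to A.
      A is a leaf — visit A.
    Visit L.
    At L: no right child.
Visit C.
At C: go right to B.
  At B: no left child.
  Visit B.
  At B: go right to J.
    At J: go left to F.
      At F: go left to M.
        At M: go left to D.
          At D: no left child.
          Visit D.
          At D: go right to W.
            At W: no left child.
            Visit W.
            At W: go right to P.
              At P: go left to Q.
                Q is a leaf — visit Q.
              Visit P.
              At P: no right child.
        Visit M.
        At M: go right to E.
          E is a leaf — visit E.
      Visit F.
      At F: go right to X.
        At X: go left to Z.
          Z is a leaf — visit Z.
        Visit X.
        At X: no right child.
    Visit J.
    At J: no right child.

V, A, L, C, B, D, W, Q, P, M, E, F, Z, X, J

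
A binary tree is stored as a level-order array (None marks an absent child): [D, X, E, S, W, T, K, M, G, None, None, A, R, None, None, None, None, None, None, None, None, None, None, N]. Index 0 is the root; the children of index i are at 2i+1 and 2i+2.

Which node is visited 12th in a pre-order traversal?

K

Pre-order visits the node, then its left subtree, then its right subtree.
Visit D.
At D: go left to X.
  Visit X.
  At X: go left to S.
    Visit S.
    At S: go left to M.
      M is a leaf — visit M.
    At S: go right to G.
      G is a leaf — visit G.
  At X: go right to W.
    W is a leaf — visit W.
At D: go right to E.
  Visit E.
  At E: go left to T.
    Visit T.
    At T: go left to A.
      Visit A.
      At A: go left to N.
        N is a leaf — visit N.
      At A: no right child.
    At T: go right to R.
      R is a leaf — visit R.
  At E: go right to K.
    K is a leaf — visit K.
Full pre-order sequence: D, X, S, M, G, W, E, T, A, N, R, K.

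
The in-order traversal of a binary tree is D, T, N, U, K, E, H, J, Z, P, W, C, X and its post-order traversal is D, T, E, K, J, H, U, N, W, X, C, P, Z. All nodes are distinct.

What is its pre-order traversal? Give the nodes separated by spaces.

Z N T D U H K E J P C W X

The last element of post-order is the root; it splits in-order into left and right subtrees.
Root Z: left subtree has 8 nodes {D, T, N, U, K, E, H, J}, right has 4 {P, W, C, X}.
  Root N: left subtree has 2 nodes {D, T}, right has 5 {U, K, E, H, J}.
    Root T: left subtree has 1 node {D}, right has 0 { }.
    Root U: left subtree has 0 nodes { }, right has 4 {K, E, H, J}.
      Root H: left subtree has 2 nodes {K, E}, right has 1 {J}.
        Root K: left subtree has 0 nodes { }, right has 1 {E}.
  Root P: left subtree has 0 nodes { }, right has 3 {W, C, X}.
    Root C: left subtree has 1 node {W}, right has 1 {X}.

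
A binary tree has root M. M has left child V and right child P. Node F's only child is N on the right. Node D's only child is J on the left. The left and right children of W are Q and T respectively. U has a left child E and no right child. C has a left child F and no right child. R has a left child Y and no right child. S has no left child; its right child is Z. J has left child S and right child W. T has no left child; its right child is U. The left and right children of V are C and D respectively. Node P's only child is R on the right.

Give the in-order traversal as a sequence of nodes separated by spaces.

In-order visits the left subtree, then the node, then the right subtree.
At M: go left to V.
  At V: go left to C.
    At C: go left to F.
      At F: no left child.
      Visit F.
      At F: go right to N.
        N is a leaf — visit N.
    Visit C.
    At C: no right child.
  Visit V.
  At V: go right to D.
    At D: go left to J.
      At J: go left to S.
        At S: no left child.
        Visit S.
        At S: go right to Z.
          Z is a leaf — visit Z.
      Visit J.
      At J: go right to W.
        At W: go left to Q.
          Q is a leaf — visit Q.
        Visit W.
        At W: go right to T.
          At T: no left child.
          Visit T.
          At T: go right to U.
            At U: go left to E.
              E is a leaf — visit E.
            Visit U.
            At U: no right child.
    Visit D.
    At D: no right child.
Visit M.
At M: go right to P.
  At P: no left child.
  Visit P.
  At P: go right to R.
    At R: go left to Y.
      Y is a leaf — visit Y.
    Visit R.
    At R: no right child.

F N C V S Z J Q W T E U D M P Y R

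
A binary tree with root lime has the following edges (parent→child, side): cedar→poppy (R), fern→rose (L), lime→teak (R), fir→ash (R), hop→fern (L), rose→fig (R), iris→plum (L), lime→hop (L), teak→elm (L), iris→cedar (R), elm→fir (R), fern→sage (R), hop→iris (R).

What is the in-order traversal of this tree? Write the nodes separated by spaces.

In-order visits the left subtree, then the node, then the right subtree.
At lime: go left to hop.
  At hop: go left to fern.
    At fern: go left to rose.
      At rose: no left child.
      Visit rose.
      At rose: go right to fig.
        fig is a leaf — visit fig.
    Visit fern.
    At fern: go right to sage.
      sage is a leaf — visit sage.
  Visit hop.
  At hop: go right to iris.
    At iris: go left to plum.
      plum is a leaf — visit plum.
    Visit iris.
    At iris: go right to cedar.
      At cedar: no left child.
      Visit cedar.
      At cedar: go right to poppy.
        poppy is a leaf — visit poppy.
Visit lime.
At lime: go right to teak.
  At teak: go left to elm.
    At elm: no left child.
    Visit elm.
    At elm: go right to fir.
      At fir: no left child.
      Visit fir.
      At fir: go right to ash.
        ash is a leaf — visit ash.
  Visit teak.
  At teak: no right child.

rose fig fern sage hop plum iris cedar poppy lime elm fir ash teak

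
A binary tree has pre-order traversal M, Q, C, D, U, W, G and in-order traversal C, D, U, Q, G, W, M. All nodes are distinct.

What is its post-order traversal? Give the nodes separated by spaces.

The first element of pre-order is the root; it splits in-order into left and right subtrees.
Root M: left subtree has 6 nodes {C, D, U, Q, G, W}, right has 0 { }.
  Root Q: left subtree has 3 nodes {C, D, U}, right has 2 {G, W}.
    Root C: left subtree has 0 nodes { }, right has 2 {D, U}.
      Root D: left subtree has 0 nodes { }, right has 1 {U}.
    Root W: left subtree has 1 node {G}, right has 0 { }.

U D C G W Q M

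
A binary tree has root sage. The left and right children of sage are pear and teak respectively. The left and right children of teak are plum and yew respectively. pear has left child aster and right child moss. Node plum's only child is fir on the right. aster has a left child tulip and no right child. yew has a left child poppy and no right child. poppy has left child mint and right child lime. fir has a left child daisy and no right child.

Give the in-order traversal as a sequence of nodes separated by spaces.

In-order visits the left subtree, then the node, then the right subtree.
At sage: go left to pear.
  At pear: go left to aster.
    At aster: go left to tulip.
      tulip is a leaf — visit tulip.
    Visit aster.
    At aster: no right child.
  Visit pear.
  At pear: go right to moss.
    moss is a leaf — visit moss.
Visit sage.
At sage: go right to teak.
  At teak: go left to plum.
    At plum: no left child.
    Visit plum.
    At plum: go right to fir.
      At fir: go left to daisy.
        daisy is a leaf — visit daisy.
      Visit fir.
      At fir: no right child.
  Visit teak.
  At teak: go right to yew.
    At yew: go left to poppy.
      At poppy: go left to mint.
        mint is a leaf — visit mint.
      Visit poppy.
      At poppy: go right to lime.
        lime is a leaf — visit lime.
    Visit yew.
    At yew: no right child.

tulip aster pear moss sage plum daisy fir teak mint poppy lime yew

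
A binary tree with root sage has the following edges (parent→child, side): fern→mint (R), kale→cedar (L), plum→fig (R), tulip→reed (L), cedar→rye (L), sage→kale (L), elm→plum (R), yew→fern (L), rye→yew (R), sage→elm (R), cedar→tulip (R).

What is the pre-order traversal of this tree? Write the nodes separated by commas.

sage, kale, cedar, rye, yew, fern, mint, tulip, reed, elm, plum, fig

Pre-order visits the node, then its left subtree, then its right subtree.
Visit sage.
At sage: go left to kale.
  Visit kale.
  At kale: go left to cedar.
    Visit cedar.
    At cedar: go left to rye.
      Visit rye.
      At rye: no left child.
      At rye: go right to yew.
        Visit yew.
        At yew: go left to fern.
          Visit fern.
          At fern: no left child.
          At fern: go right to mint.
            mint is a leaf — visit mint.
        At yew: no right child.
    At cedar: go right to tulip.
      Visit tulip.
      At tulip: go left to reed.
        reed is a leaf — visit reed.
      At tulip: no right child.
  At kale: no right child.
At sage: go right to elm.
  Visit elm.
  At elm: no left child.
  At elm: go right to plum.
    Visit plum.
    At plum: no left child.
    At plum: go right to fig.
      fig is a leaf — visit fig.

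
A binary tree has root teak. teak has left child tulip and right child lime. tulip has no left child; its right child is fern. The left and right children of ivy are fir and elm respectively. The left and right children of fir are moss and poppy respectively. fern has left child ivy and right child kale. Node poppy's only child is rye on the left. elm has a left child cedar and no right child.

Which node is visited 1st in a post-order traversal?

moss

Post-order visits the left subtree, then the right subtree, then the node.
At teak: go left to tulip.
  At tulip: no left child.
  At tulip: go right to fern.
    At fern: go left to ivy.
      At ivy: go left to fir.
        At fir: go left to moss.
          moss is a leaf — visit moss.
        At fir: go right to poppy.
          At poppy: go left to rye.
            rye is a leaf — visit rye.
          At poppy: no right child.
          Visit poppy.
        Visit fir.
      At ivy: go right to elm.
        At elm: go left to cedar.
          cedar is a leaf — visit cedar.
        At elm: no right child.
        Visit elm.
      Visit ivy.
    At fern: go right to kale.
      kale is a leaf — visit kale.
    Visit fern.
  Visit tulip.
At teak: go right to lime.
  lime is a leaf — visit lime.
Visit teak.
Full post-order sequence: moss, rye, poppy, fir, cedar, elm, ivy, kale, fern, tulip, lime, teak.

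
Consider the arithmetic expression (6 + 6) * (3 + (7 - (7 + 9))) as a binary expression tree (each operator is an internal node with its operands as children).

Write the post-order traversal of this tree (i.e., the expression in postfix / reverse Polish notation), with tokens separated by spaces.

Post-order on an expression tree gives postfix notation: for each operator, emit left operand, right operand, then the operator.

6 6 + 3 7 7 9 + - + *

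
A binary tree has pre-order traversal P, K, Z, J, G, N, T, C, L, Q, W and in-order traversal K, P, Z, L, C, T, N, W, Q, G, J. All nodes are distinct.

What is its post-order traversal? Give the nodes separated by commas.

The first element of pre-order is the root; it splits in-order into left and right subtrees.
Root P: left subtree has 1 node {K}, right has 9 {Z, L, C, T, N, W, Q, G, J}.
  Root Z: left subtree has 0 nodes { }, right has 8 {L, C, T, N, W, Q, G, J}.
    Root J: left subtree has 7 nodes {L, C, T, N, W, Q, G}, right has 0 { }.
      Root G: left subtree has 6 nodes {L, C, T, N, W, Q}, right has 0 { }.
        Root N: left subtree has 3 nodes {L, C, T}, right has 2 {W, Q}.
          Root T: left subtree has 2 nodes {L, C}, right has 0 { }.
            Root C: left subtree has 1 node {L}, right has 0 { }.
          Root Q: left subtree has 1 node {W}, right has 0 { }.

K, L, C, T, W, Q, N, G, J, Z, P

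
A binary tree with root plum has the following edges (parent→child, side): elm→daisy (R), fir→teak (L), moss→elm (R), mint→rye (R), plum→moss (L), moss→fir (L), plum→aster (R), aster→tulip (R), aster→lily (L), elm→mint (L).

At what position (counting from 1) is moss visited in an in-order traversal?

3

In-order visits the left subtree, then the node, then the right subtree.
At plum: go left to moss.
  At moss: go left to fir.
    At fir: go left to teak.
      teak is a leaf — visit teak.
    Visit fir.
    At fir: no right child.
  Visit moss.
  At moss: go right to elm.
    At elm: go left to mint.
      At mint: no left child.
      Visit mint.
      At mint: go right to rye.
        rye is a leaf — visit rye.
    Visit elm.
    At elm: go right to daisy.
      daisy is a leaf — visit daisy.
Visit plum.
At plum: go right to aster.
  At aster: go left to lily.
    lily is a leaf — visit lily.
  Visit aster.
  At aster: go right to tulip.
    tulip is a leaf — visit tulip.
Full in-order sequence: teak, fir, moss, mint, rye, elm, daisy, plum, lily, aster, tulip.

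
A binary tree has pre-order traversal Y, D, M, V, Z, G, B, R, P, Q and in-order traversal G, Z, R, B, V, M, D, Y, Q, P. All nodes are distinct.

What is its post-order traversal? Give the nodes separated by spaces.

G R B Z V M D Q P Y

The first element of pre-order is the root; it splits in-order into left and right subtrees.
Root Y: left subtree has 7 nodes {G, Z, R, B, V, M, D}, right has 2 {Q, P}.
  Root D: left subtree has 6 nodes {G, Z, R, B, V, M}, right has 0 { }.
    Root M: left subtree has 5 nodes {G, Z, R, B, V}, right has 0 { }.
      Root V: left subtree has 4 nodes {G, Z, R, B}, right has 0 { }.
        Root Z: left subtree has 1 node {G}, right has 2 {R, B}.
          Root B: left subtree has 1 node {R}, right has 0 { }.
  Root P: left subtree has 1 node {Q}, right has 0 { }.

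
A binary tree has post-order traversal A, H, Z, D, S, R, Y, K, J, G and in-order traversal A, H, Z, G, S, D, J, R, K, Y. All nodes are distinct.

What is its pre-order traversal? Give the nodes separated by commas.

G, Z, H, A, J, S, D, K, R, Y

The last element of post-order is the root; it splits in-order into left and right subtrees.
Root G: left subtree has 3 nodes {A, H, Z}, right has 6 {S, D, J, R, K, Y}.
  Root Z: left subtree has 2 nodes {A, H}, right has 0 { }.
    Root H: left subtree has 1 node {A}, right has 0 { }.
  Root J: left subtree has 2 nodes {S, D}, right has 3 {R, K, Y}.
    Root S: left subtree has 0 nodes { }, right has 1 {D}.
    Root K: left subtree has 1 node {R}, right has 1 {Y}.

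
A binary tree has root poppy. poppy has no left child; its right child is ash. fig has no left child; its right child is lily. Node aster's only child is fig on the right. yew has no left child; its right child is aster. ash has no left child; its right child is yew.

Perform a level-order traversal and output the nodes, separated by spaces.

poppy ash yew aster fig lily

Level-order visits nodes level by level from the root, left to right within each level.
Level 0: poppy
Level 1: ash
Level 2: yew
Level 3: aster
Level 4: fig
Level 5: lily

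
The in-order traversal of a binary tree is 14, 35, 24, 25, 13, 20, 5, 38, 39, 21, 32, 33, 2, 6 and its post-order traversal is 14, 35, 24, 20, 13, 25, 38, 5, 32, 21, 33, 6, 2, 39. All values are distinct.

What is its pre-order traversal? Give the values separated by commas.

The last element of post-order is the root; it splits in-order into left and right subtrees.
Root 39: left subtree has 8 nodes {14, 35, 24, 25, 13, 20, 5, 38}, right has 5 {21, 32, 33, 2, 6}.
  Root 5: left subtree has 6 nodes {14, 35, 24, 25, 13, 20}, right has 1 {38}.
    Root 25: left subtree has 3 nodes {14, 35, 24}, right has 2 {13, 20}.
      Root 24: left subtree has 2 nodes {14, 35}, right has 0 { }.
        Root 35: left subtree has 1 node {14}, right has 0 { }.
      Root 13: left subtree has 0 nodes { }, right has 1 {20}.
  Root 2: left subtree has 3 nodes {21, 32, 33}, right has 1 {6}.
    Root 33: left subtree has 2 nodes {21, 32}, right has 0 { }.
      Root 21: left subtree has 0 nodes { }, right has 1 {32}.

39, 5, 25, 24, 35, 14, 13, 20, 38, 2, 33, 21, 32, 6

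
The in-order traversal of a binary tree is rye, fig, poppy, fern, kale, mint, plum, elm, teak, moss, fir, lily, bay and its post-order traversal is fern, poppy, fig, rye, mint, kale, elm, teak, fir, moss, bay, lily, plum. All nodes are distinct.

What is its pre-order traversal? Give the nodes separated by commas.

plum, kale, rye, fig, poppy, fern, mint, lily, moss, teak, elm, fir, bay

The last element of post-order is the root; it splits in-order into left and right subtrees.
Root plum: left subtree has 6 nodes {rye, fig, poppy, fern, kale, mint}, right has 6 {elm, teak, moss, fir, lily, bay}.
  Root kale: left subtree has 4 nodes {rye, fig, poppy, fern}, right has 1 {mint}.
    Root rye: left subtree has 0 nodes { }, right has 3 {fig, poppy, fern}.
      Root fig: left subtree has 0 nodes { }, right has 2 {poppy, fern}.
        Root poppy: left subtree has 0 nodes { }, right has 1 {fern}.
  Root lily: left subtree has 4 nodes {elm, teak, moss, fir}, right has 1 {bay}.
    Root moss: left subtree has 2 nodes {elm, teak}, right has 1 {fir}.
      Root teak: left subtree has 1 node {elm}, right has 0 { }.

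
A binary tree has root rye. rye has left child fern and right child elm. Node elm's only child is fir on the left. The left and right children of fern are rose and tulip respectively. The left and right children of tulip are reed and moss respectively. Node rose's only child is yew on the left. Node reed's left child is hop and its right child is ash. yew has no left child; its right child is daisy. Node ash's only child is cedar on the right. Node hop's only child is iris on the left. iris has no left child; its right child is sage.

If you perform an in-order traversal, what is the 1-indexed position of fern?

In-order visits the left subtree, then the node, then the right subtree.
At rye: go left to fern.
  At fern: go left to rose.
    At rose: go left to yew.
      At yew: no left child.
      Visit yew.
      At yew: go right to daisy.
        daisy is a leaf — visit daisy.
    Visit rose.
    At rose: no right child.
  Visit fern.
  At fern: go right to tulip.
    At tulip: go left to reed.
      At reed: go left to hop.
        At hop: go left to iris.
          At iris: no left child.
          Visit iris.
          At iris: go right to sage.
            sage is a leaf — visit sage.
        Visit hop.
        At hop: no right child.
      Visit reed.
      At reed: go right to ash.
        At ash: no left child.
        Visit ash.
        At ash: go right to cedar.
          cedar is a leaf — visit cedar.
    Visit tulip.
    At tulip: go right to moss.
      moss is a leaf — visit moss.
Visit rye.
At rye: go right to elm.
  At elm: go left to fir.
    fir is a leaf — visit fir.
  Visit elm.
  At elm: no right child.
Full in-order sequence: yew, daisy, rose, fern, iris, sage, hop, reed, ash, cedar, tulip, moss, rye, fir, elm.

4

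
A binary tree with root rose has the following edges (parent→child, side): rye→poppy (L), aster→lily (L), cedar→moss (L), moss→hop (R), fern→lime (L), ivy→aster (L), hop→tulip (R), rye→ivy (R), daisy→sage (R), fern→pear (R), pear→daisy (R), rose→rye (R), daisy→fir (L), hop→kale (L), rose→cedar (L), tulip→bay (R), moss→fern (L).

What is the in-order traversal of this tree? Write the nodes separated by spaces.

In-order visits the left subtree, then the node, then the right subtree.
At rose: go left to cedar.
  At cedar: go left to moss.
    At moss: go left to fern.
      At fern: go left to lime.
        lime is a leaf — visit lime.
      Visit fern.
      At fern: go right to pear.
        At pear: no left child.
        Visit pear.
        At pear: go right to daisy.
          At daisy: go left to fir.
            fir is a leaf — visit fir.
          Visit daisy.
          At daisy: go right to sage.
            sage is a leaf — visit sage.
    Visit moss.
    At moss: go right to hop.
      At hop: go left to kale.
        kale is a leaf — visit kale.
      Visit hop.
      At hop: go right to tulip.
        At tulip: no left child.
        Visit tulip.
        At tulip: go right to bay.
          bay is a leaf — visit bay.
  Visit cedar.
  At cedar: no right child.
Visit rose.
At rose: go right to rye.
  At rye: go left to poppy.
    poppy is a leaf — visit poppy.
  Visit rye.
  At rye: go right to ivy.
    At ivy: go left to aster.
      At aster: go left to lily.
        lily is a leaf — visit lily.
      Visit aster.
      At aster: no right child.
    Visit ivy.
    At ivy: no right child.

lime fern pear fir daisy sage moss kale hop tulip bay cedar rose poppy rye lily aster ivy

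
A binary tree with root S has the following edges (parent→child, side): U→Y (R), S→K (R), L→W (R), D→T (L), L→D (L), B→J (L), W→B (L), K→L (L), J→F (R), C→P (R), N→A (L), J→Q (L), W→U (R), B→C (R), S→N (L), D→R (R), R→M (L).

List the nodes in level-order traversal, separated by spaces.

Level-order visits nodes level by level from the root, left to right within each level.
Level 0: S
Level 1: N, K
Level 2: A, L
Level 3: D, W
Level 4: T, R, B, U
Level 5: M, J, C, Y
Level 6: Q, F, P

S N K A L D W T R B U M J C Y Q F P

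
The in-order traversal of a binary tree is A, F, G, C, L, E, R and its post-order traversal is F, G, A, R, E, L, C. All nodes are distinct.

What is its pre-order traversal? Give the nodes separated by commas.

The last element of post-order is the root; it splits in-order into left and right subtrees.
Root C: left subtree has 3 nodes {A, F, G}, right has 3 {L, E, R}.
  Root A: left subtree has 0 nodes { }, right has 2 {F, G}.
    Root G: left subtree has 1 node {F}, right has 0 { }.
  Root L: left subtree has 0 nodes { }, right has 2 {E, R}.
    Root E: left subtree has 0 nodes { }, right has 1 {R}.

C, A, G, F, L, E, R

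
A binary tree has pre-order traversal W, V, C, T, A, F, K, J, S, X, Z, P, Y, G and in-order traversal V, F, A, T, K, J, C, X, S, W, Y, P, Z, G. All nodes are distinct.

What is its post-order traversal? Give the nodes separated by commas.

F, A, J, K, T, X, S, C, V, Y, P, G, Z, W

The first element of pre-order is the root; it splits in-order into left and right subtrees.
Root W: left subtree has 9 nodes {V, F, A, T, K, J, C, X, S}, right has 4 {Y, P, Z, G}.
  Root V: left subtree has 0 nodes { }, right has 8 {F, A, T, K, J, C, X, S}.
    Root C: left subtree has 5 nodes {F, A, T, K, J}, right has 2 {X, S}.
      Root T: left subtree has 2 nodes {F, A}, right has 2 {K, J}.
        Root A: left subtree has 1 node {F}, right has 0 { }.
        Root K: left subtree has 0 nodes { }, right has 1 {J}.
      Root S: left subtree has 1 node {X}, right has 0 { }.
  Root Z: left subtree has 2 nodes {Y, P}, right has 1 {G}.
    Root P: left subtree has 1 node {Y}, right has 0 { }.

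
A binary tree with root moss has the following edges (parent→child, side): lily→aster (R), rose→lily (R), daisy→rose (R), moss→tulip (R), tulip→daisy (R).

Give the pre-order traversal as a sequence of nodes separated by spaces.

Pre-order visits the node, then its left subtree, then its right subtree.
Visit moss.
At moss: no left child.
At moss: go right to tulip.
  Visit tulip.
  At tulip: no left child.
  At tulip: go right to daisy.
    Visit daisy.
    At daisy: no left child.
    At daisy: go right to rose.
      Visit rose.
      At rose: no left child.
      At rose: go right to lily.
        Visit lily.
        At lily: no left child.
        At lily: go right to aster.
          aster is a leaf — visit aster.

moss tulip daisy rose lily aster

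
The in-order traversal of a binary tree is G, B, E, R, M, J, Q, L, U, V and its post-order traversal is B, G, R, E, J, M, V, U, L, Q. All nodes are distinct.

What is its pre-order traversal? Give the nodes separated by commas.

The last element of post-order is the root; it splits in-order into left and right subtrees.
Root Q: left subtree has 6 nodes {G, B, E, R, M, J}, right has 3 {L, U, V}.
  Root M: left subtree has 4 nodes {G, B, E, R}, right has 1 {J}.
    Root E: left subtree has 2 nodes {G, B}, right has 1 {R}.
      Root G: left subtree has 0 nodes { }, right has 1 {B}.
  Root L: left subtree has 0 nodes { }, right has 2 {U, V}.
    Root U: left subtree has 0 nodes { }, right has 1 {V}.

Q, M, E, G, B, R, J, L, U, V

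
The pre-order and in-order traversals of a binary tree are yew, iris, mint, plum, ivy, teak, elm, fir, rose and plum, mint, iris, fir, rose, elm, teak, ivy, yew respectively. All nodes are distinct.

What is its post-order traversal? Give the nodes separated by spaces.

plum mint rose fir elm teak ivy iris yew

The first element of pre-order is the root; it splits in-order into left and right subtrees.
Root yew: left subtree has 8 nodes {plum, mint, iris, fir, rose, elm, teak, ivy}, right has 0 { }.
  Root iris: left subtree has 2 nodes {plum, mint}, right has 5 {fir, rose, elm, teak, ivy}.
    Root mint: left subtree has 1 node {plum}, right has 0 { }.
    Root ivy: left subtree has 4 nodes {fir, rose, elm, teak}, right has 0 { }.
      Root teak: left subtree has 3 nodes {fir, rose, elm}, right has 0 { }.
        Root elm: left subtree has 2 nodes {fir, rose}, right has 0 { }.
          Root fir: left subtree has 0 nodes { }, right has 1 {rose}.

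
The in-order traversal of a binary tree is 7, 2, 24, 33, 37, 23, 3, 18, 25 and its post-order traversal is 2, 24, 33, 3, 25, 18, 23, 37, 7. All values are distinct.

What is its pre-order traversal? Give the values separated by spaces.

The last element of post-order is the root; it splits in-order into left and right subtrees.
Root 7: left subtree has 0 nodes { }, right has 8 {2, 24, 33, 37, 23, 3, 18, 25}.
  Root 37: left subtree has 3 nodes {2, 24, 33}, right has 4 {23, 3, 18, 25}.
    Root 33: left subtree has 2 nodes {2, 24}, right has 0 { }.
      Root 24: left subtree has 1 node {2}, right has 0 { }.
    Root 23: left subtree has 0 nodes { }, right has 3 {3, 18, 25}.
      Root 18: left subtree has 1 node {3}, right has 1 {25}.

7 37 33 24 2 23 18 3 25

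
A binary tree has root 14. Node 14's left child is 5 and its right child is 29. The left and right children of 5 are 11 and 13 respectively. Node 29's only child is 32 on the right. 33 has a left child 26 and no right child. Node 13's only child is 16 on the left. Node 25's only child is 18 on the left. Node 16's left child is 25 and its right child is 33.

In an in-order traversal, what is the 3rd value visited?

18

In-order visits the left subtree, then the node, then the right subtree.
At 14: go left to 5.
  At 5: go left to 11.
    11 is a leaf — visit 11.
  Visit 5.
  At 5: go right to 13.
    At 13: go left to 16.
      At 16: go left to 25.
        At 25: go left to 18.
          18 is a leaf — visit 18.
        Visit 25.
        At 25: no right child.
      Visit 16.
      At 16: go right to 33.
        At 33: go left to 26.
          26 is a leaf — visit 26.
        Visit 33.
        At 33: no right child.
    Visit 13.
    At 13: no right child.
Visit 14.
At 14: go right to 29.
  At 29: no left child.
  Visit 29.
  At 29: go right to 32.
    32 is a leaf — visit 32.
Full in-order sequence: 11, 5, 18, 25, 16, 26, 33, 13, 14, 29, 32.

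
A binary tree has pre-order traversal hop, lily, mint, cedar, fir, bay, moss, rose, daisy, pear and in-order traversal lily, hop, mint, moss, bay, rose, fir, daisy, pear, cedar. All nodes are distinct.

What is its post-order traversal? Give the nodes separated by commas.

lily, moss, rose, bay, pear, daisy, fir, cedar, mint, hop

The first element of pre-order is the root; it splits in-order into left and right subtrees.
Root hop: left subtree has 1 node {lily}, right has 8 {mint, moss, bay, rose, fir, daisy, pear, cedar}.
  Root mint: left subtree has 0 nodes { }, right has 7 {moss, bay, rose, fir, daisy, pear, cedar}.
    Root cedar: left subtree has 6 nodes {moss, bay, rose, fir, daisy, pear}, right has 0 { }.
      Root fir: left subtree has 3 nodes {moss, bay, rose}, right has 2 {daisy, pear}.
        Root bay: left subtree has 1 node {moss}, right has 1 {rose}.
        Root daisy: left subtree has 0 nodes { }, right has 1 {pear}.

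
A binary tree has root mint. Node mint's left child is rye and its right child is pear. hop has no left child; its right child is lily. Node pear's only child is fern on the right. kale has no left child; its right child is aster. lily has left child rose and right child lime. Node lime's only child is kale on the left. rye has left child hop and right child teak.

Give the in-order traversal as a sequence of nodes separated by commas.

hop, rose, lily, kale, aster, lime, rye, teak, mint, pear, fern

In-order visits the left subtree, then the node, then the right subtree.
At mint: go left to rye.
  At rye: go left to hop.
    At hop: no left child.
    Visit hop.
    At hop: go right to lily.
      At lily: go left to rose.
        rose is a leaf — visit rose.
      Visit lily.
      At lily: go right to lime.
        At lime: go left to kale.
          At kale: no left child.
          Visit kale.
          At kale: go right to aster.
            aster is a leaf — visit aster.
        Visit lime.
        At lime: no right child.
  Visit rye.
  At rye: go right to teak.
    teak is a leaf — visit teak.
Visit mint.
At mint: go right to pear.
  At pear: no left child.
  Visit pear.
  At pear: go right to fern.
    fern is a leaf — visit fern.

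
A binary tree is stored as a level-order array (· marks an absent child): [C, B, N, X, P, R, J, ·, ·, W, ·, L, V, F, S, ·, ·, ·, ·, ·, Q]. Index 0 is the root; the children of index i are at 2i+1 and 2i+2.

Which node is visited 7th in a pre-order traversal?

N

Pre-order visits the node, then its left subtree, then its right subtree.
Visit C.
At C: go left to B.
  Visit B.
  At B: go left to X.
    X is a leaf — visit X.
  At B: go right to P.
    Visit P.
    At P: go left to W.
      Visit W.
      At W: no left child.
      At W: go right to Q.
        Q is a leaf — visit Q.
    At P: no right child.
At C: go right to N.
  Visit N.
  At N: go left to R.
    Visit R.
    At R: go left to L.
      L is a leaf — visit L.
    At R: go right to V.
      V is a leaf — visit V.
  At N: go right to J.
    Visit J.
    At J: go left to F.
      F is a leaf — visit F.
    At J: go right to S.
      S is a leaf — visit S.
Full pre-order sequence: C, B, X, P, W, Q, N, R, L, V, J, F, S.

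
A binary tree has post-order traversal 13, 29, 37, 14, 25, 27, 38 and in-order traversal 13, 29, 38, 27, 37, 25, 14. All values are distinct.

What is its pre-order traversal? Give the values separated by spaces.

38 29 13 27 25 37 14

The last element of post-order is the root; it splits in-order into left and right subtrees.
Root 38: left subtree has 2 nodes {13, 29}, right has 4 {27, 37, 25, 14}.
  Root 29: left subtree has 1 node {13}, right has 0 { }.
  Root 27: left subtree has 0 nodes { }, right has 3 {37, 25, 14}.
    Root 25: left subtree has 1 node {37}, right has 1 {14}.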